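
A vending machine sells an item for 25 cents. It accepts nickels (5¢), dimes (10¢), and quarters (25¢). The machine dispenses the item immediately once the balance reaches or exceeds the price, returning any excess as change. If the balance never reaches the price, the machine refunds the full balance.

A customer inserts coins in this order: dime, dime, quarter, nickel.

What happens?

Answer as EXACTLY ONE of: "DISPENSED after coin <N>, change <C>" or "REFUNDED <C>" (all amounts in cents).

Price: 25¢
Coin 1 (dime, 10¢): balance = 10¢
Coin 2 (dime, 10¢): balance = 20¢
Coin 3 (quarter, 25¢): balance = 45¢
  → balance >= price → DISPENSE, change = 45 - 25 = 20¢

Answer: DISPENSED after coin 3, change 20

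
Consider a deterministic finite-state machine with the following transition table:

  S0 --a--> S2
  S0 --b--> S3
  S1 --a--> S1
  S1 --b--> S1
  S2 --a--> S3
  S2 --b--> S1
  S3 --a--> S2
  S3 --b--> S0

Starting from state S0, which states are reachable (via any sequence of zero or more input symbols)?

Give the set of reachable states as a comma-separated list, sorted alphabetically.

BFS from S0:
  visit S0: S0--a-->S2 (new), S0--b-->S3 (new)
  visit S2: S2--a-->S3 (seen), S2--b-->S1 (new)
  visit S3: S3--a-->S2 (seen), S3--b-->S0 (seen)
  visit S1: S1--a-->S1 (seen), S1--b-->S1 (seen)

Answer: S0, S1, S2, S3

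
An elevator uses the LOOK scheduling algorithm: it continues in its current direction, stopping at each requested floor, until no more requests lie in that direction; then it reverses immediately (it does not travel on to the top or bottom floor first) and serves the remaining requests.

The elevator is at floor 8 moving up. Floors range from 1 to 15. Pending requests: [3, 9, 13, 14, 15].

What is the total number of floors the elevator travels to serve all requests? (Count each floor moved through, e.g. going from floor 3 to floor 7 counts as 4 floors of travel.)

Answer: 19

Derivation:
Start at floor 8 moving up, LOOK stop order: [9, 13, 14, 15, 3]
  8 → 9: |9-8| = 1, total = 1
  9 → 13: |13-9| = 4, total = 5
  13 → 14: |14-13| = 1, total = 6
  14 → 15: |15-14| = 1, total = 7
  15 → 3: |3-15| = 12, total = 19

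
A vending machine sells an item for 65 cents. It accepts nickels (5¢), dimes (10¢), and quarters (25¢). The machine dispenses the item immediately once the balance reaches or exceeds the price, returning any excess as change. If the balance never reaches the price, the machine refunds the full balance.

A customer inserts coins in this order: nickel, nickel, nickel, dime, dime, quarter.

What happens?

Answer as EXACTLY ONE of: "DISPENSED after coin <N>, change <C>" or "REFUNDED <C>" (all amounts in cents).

Answer: REFUNDED 60

Derivation:
Price: 65¢
Coin 1 (nickel, 5¢): balance = 5¢
Coin 2 (nickel, 5¢): balance = 10¢
Coin 3 (nickel, 5¢): balance = 15¢
Coin 4 (dime, 10¢): balance = 25¢
Coin 5 (dime, 10¢): balance = 35¢
Coin 6 (quarter, 25¢): balance = 60¢
All coins inserted, balance 60¢ < price 65¢ → REFUND 60¢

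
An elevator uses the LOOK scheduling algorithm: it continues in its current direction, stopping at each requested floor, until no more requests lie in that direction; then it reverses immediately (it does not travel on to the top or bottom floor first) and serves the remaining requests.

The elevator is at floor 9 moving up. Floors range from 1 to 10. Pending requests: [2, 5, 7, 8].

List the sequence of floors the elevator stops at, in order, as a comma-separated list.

Answer: 8, 7, 5, 2

Derivation:
Current: 9, moving UP
Serve above first (ascending): []
Then reverse, serve below (descending): [8, 7, 5, 2]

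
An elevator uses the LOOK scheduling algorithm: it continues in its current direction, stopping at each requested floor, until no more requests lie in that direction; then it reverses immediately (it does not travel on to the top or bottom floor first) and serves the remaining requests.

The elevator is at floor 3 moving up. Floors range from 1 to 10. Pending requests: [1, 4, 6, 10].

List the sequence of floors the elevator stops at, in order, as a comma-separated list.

Current: 3, moving UP
Serve above first (ascending): [4, 6, 10]
Then reverse, serve below (descending): [1]

Answer: 4, 6, 10, 1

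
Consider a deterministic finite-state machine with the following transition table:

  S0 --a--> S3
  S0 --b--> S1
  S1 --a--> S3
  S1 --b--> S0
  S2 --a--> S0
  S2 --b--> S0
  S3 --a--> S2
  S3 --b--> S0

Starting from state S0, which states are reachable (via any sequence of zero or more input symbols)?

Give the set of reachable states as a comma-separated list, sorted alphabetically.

BFS from S0:
  visit S0: S0--a-->S3 (new), S0--b-->S1 (new)
  visit S3: S3--a-->S2 (new), S3--b-->S0 (seen)
  visit S1: S1--a-->S3 (seen), S1--b-->S0 (seen)
  visit S2: S2--a-->S0 (seen), S2--b-->S0 (seen)

Answer: S0, S1, S2, S3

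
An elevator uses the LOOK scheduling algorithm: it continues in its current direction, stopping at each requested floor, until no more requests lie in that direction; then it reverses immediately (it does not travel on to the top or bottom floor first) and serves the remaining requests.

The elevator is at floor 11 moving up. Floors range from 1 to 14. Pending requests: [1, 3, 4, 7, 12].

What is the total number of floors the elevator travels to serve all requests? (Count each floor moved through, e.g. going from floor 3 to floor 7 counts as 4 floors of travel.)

Answer: 12

Derivation:
Start at floor 11 moving up, LOOK stop order: [12, 7, 4, 3, 1]
  11 → 12: |12-11| = 1, total = 1
  12 → 7: |7-12| = 5, total = 6
  7 → 4: |4-7| = 3, total = 9
  4 → 3: |3-4| = 1, total = 10
  3 → 1: |1-3| = 2, total = 12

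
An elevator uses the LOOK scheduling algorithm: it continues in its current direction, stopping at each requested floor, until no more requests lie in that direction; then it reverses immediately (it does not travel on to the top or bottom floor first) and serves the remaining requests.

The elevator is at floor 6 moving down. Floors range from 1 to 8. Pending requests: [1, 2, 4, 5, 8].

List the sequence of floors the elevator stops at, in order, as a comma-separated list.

Answer: 5, 4, 2, 1, 8

Derivation:
Current: 6, moving DOWN
Serve below first (descending): [5, 4, 2, 1]
Then reverse, serve above (ascending): [8]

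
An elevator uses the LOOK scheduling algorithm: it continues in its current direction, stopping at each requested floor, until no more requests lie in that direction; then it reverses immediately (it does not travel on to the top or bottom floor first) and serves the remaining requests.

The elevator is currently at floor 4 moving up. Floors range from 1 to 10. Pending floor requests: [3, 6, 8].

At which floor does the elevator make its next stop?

Current floor: 4, direction: up
Requests above: [6, 8]
Requests below: [3]
Moving up and requests lie above → nearest above is min([6, 8]) = 6

Answer: 6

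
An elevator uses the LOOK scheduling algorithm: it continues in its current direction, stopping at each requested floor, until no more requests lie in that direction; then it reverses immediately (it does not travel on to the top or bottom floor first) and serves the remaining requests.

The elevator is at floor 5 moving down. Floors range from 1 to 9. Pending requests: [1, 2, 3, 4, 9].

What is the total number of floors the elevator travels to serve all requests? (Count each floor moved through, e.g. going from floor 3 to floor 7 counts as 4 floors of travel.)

Answer: 12

Derivation:
Start at floor 5 moving down, LOOK stop order: [4, 3, 2, 1, 9]
  5 → 4: |4-5| = 1, total = 1
  4 → 3: |3-4| = 1, total = 2
  3 → 2: |2-3| = 1, total = 3
  2 → 1: |1-2| = 1, total = 4
  1 → 9: |9-1| = 8, total = 12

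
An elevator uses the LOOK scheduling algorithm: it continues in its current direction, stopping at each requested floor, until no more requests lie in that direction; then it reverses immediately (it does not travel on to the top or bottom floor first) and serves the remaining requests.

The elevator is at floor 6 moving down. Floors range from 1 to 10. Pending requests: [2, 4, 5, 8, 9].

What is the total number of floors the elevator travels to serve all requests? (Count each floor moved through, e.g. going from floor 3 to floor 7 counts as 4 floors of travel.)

Answer: 11

Derivation:
Start at floor 6 moving down, LOOK stop order: [5, 4, 2, 8, 9]
  6 → 5: |5-6| = 1, total = 1
  5 → 4: |4-5| = 1, total = 2
  4 → 2: |2-4| = 2, total = 4
  2 → 8: |8-2| = 6, total = 10
  8 → 9: |9-8| = 1, total = 11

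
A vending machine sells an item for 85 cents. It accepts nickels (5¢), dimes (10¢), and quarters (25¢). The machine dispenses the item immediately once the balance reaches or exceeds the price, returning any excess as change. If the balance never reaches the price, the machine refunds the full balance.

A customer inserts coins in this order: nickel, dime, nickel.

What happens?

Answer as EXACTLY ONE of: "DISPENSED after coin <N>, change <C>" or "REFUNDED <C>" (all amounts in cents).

Answer: REFUNDED 20

Derivation:
Price: 85¢
Coin 1 (nickel, 5¢): balance = 5¢
Coin 2 (dime, 10¢): balance = 15¢
Coin 3 (nickel, 5¢): balance = 20¢
All coins inserted, balance 20¢ < price 85¢ → REFUND 20¢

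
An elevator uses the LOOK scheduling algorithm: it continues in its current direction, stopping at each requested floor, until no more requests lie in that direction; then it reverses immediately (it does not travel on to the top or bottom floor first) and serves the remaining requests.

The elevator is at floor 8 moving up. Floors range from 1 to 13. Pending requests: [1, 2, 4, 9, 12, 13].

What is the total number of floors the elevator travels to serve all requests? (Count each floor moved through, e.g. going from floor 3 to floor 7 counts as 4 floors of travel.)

Answer: 17

Derivation:
Start at floor 8 moving up, LOOK stop order: [9, 12, 13, 4, 2, 1]
  8 → 9: |9-8| = 1, total = 1
  9 → 12: |12-9| = 3, total = 4
  12 → 13: |13-12| = 1, total = 5
  13 → 4: |4-13| = 9, total = 14
  4 → 2: |2-4| = 2, total = 16
  2 → 1: |1-2| = 1, total = 17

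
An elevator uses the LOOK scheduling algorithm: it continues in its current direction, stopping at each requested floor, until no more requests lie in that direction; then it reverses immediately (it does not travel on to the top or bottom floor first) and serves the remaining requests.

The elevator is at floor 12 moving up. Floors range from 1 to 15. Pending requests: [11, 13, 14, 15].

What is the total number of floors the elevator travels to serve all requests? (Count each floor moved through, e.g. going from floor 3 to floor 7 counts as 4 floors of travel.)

Start at floor 12 moving up, LOOK stop order: [13, 14, 15, 11]
  12 → 13: |13-12| = 1, total = 1
  13 → 14: |14-13| = 1, total = 2
  14 → 15: |15-14| = 1, total = 3
  15 → 11: |11-15| = 4, total = 7

Answer: 7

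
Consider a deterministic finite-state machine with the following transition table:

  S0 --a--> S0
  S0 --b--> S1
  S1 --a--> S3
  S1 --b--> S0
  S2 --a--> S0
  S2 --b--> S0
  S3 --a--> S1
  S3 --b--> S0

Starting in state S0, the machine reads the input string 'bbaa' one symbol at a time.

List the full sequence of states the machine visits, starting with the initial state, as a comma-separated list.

Answer: S0, S1, S0, S0, S0

Derivation:
Start: S0
  read 'b': S0 --b--> S1
  read 'b': S1 --b--> S0
  read 'a': S0 --a--> S0
  read 'a': S0 --a--> S0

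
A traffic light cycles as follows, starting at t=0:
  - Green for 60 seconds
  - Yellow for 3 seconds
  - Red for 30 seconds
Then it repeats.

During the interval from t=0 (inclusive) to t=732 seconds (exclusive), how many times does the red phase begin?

Answer: 8

Derivation:
Cycle = 60+3+30 = 93s
red phase starts at t = k*93 + 63 for k=0,1,2,...
Need k*93+63 < 732 → k < 7.194
k ∈ {0, ..., 7} → 8 starts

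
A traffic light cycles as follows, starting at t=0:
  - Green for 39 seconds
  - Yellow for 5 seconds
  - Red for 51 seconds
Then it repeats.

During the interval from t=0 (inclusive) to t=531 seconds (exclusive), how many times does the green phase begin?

Answer: 6

Derivation:
Cycle = 39+5+51 = 95s
green phase starts at t = k*95 + 0 for k=0,1,2,...
Need k*95+0 < 531 → k < 5.589
k ∈ {0, ..., 5} → 6 starts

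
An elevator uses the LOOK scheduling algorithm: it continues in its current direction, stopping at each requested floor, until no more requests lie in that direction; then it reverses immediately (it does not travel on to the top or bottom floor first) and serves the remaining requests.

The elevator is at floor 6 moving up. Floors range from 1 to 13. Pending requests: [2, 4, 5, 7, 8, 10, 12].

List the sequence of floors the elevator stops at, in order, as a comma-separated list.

Current: 6, moving UP
Serve above first (ascending): [7, 8, 10, 12]
Then reverse, serve below (descending): [5, 4, 2]

Answer: 7, 8, 10, 12, 5, 4, 2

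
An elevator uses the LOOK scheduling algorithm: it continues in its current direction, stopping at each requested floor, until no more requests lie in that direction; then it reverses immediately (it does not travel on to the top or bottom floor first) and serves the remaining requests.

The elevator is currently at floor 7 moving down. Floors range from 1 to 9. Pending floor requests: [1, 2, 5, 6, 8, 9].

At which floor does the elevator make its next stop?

Current floor: 7, direction: down
Requests above: [8, 9]
Requests below: [1, 2, 5, 6]
Moving down and requests lie below → nearest below is max([1, 2, 5, 6]) = 6

Answer: 6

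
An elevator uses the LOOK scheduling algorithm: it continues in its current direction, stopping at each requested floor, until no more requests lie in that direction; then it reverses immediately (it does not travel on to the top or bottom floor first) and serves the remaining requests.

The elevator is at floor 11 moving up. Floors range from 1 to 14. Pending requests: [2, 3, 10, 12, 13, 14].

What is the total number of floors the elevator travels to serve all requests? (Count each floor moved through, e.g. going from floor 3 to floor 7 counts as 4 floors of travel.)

Start at floor 11 moving up, LOOK stop order: [12, 13, 14, 10, 3, 2]
  11 → 12: |12-11| = 1, total = 1
  12 → 13: |13-12| = 1, total = 2
  13 → 14: |14-13| = 1, total = 3
  14 → 10: |10-14| = 4, total = 7
  10 → 3: |3-10| = 7, total = 14
  3 → 2: |2-3| = 1, total = 15

Answer: 15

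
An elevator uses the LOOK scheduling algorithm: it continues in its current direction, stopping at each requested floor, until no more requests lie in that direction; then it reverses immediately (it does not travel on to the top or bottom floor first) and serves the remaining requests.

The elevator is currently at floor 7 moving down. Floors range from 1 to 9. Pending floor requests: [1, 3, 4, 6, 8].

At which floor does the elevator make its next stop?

Current floor: 7, direction: down
Requests above: [8]
Requests below: [1, 3, 4, 6]
Moving down and requests lie below → nearest below is max([1, 3, 4, 6]) = 6

Answer: 6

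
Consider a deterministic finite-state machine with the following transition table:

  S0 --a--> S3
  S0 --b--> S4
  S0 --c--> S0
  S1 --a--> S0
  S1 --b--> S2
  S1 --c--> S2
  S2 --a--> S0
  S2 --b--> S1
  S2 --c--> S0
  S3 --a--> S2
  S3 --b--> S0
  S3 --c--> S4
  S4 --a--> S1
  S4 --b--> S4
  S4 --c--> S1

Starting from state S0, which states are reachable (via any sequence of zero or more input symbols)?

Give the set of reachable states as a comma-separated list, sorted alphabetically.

Answer: S0, S1, S2, S3, S4

Derivation:
BFS from S0:
  visit S0: S0--a-->S3 (new), S0--b-->S4 (new), S0--c-->S0 (seen)
  visit S3: S3--a-->S2 (new), S3--b-->S0 (seen), S3--c-->S4 (seen)
  visit S4: S4--a-->S1 (new), S4--b-->S4 (seen), S4--c-->S1 (seen)
  visit S2: S2--a-->S0 (seen), S2--b-->S1 (seen), S2--c-->S0 (seen)
  visit S1: S1--a-->S0 (seen), S1--b-->S2 (seen), S1--c-->S2 (seen)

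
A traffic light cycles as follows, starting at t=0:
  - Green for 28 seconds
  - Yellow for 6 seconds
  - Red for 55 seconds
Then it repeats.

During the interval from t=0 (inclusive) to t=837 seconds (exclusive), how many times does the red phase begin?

Cycle = 28+6+55 = 89s
red phase starts at t = k*89 + 34 for k=0,1,2,...
Need k*89+34 < 837 → k < 9.022
k ∈ {0, ..., 9} → 10 starts

Answer: 10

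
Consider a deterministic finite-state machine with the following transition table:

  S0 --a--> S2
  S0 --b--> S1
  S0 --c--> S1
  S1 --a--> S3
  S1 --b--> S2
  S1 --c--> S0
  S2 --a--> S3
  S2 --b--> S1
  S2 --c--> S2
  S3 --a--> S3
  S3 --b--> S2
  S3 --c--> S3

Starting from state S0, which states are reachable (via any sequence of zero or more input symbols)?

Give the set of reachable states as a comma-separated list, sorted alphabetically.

BFS from S0:
  visit S0: S0--a-->S2 (new), S0--b-->S1 (new), S0--c-->S1 (seen)
  visit S2: S2--a-->S3 (new), S2--b-->S1 (seen), S2--c-->S2 (seen)
  visit S1: S1--a-->S3 (seen), S1--b-->S2 (seen), S1--c-->S0 (seen)
  visit S3: S3--a-->S3 (seen), S3--b-->S2 (seen), S3--c-->S3 (seen)

Answer: S0, S1, S2, S3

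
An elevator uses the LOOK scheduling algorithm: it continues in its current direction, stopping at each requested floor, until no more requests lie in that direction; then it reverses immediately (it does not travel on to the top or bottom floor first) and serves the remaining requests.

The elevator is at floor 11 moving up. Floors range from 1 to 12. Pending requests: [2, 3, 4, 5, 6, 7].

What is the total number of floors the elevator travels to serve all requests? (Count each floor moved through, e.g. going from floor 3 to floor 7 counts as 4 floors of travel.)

Start at floor 11 moving up, LOOK stop order: [7, 6, 5, 4, 3, 2]
  11 → 7: |7-11| = 4, total = 4
  7 → 6: |6-7| = 1, total = 5
  6 → 5: |5-6| = 1, total = 6
  5 → 4: |4-5| = 1, total = 7
  4 → 3: |3-4| = 1, total = 8
  3 → 2: |2-3| = 1, total = 9

Answer: 9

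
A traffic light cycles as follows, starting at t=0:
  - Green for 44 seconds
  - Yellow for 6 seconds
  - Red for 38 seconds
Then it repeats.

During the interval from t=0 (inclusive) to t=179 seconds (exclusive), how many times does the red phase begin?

Cycle = 44+6+38 = 88s
red phase starts at t = k*88 + 50 for k=0,1,2,...
Need k*88+50 < 179 → k < 1.466
k ∈ {0, ..., 1} → 2 starts

Answer: 2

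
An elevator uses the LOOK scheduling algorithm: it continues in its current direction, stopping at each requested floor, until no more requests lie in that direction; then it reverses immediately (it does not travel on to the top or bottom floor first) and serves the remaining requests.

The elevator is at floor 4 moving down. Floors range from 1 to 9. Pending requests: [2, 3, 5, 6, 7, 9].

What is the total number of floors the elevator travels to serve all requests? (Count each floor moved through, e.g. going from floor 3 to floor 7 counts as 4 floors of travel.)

Start at floor 4 moving down, LOOK stop order: [3, 2, 5, 6, 7, 9]
  4 → 3: |3-4| = 1, total = 1
  3 → 2: |2-3| = 1, total = 2
  2 → 5: |5-2| = 3, total = 5
  5 → 6: |6-5| = 1, total = 6
  6 → 7: |7-6| = 1, total = 7
  7 → 9: |9-7| = 2, total = 9

Answer: 9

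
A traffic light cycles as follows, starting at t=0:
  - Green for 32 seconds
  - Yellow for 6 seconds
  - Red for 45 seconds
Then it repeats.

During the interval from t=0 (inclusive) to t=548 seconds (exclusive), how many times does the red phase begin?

Cycle = 32+6+45 = 83s
red phase starts at t = k*83 + 38 for k=0,1,2,...
Need k*83+38 < 548 → k < 6.145
k ∈ {0, ..., 6} → 7 starts

Answer: 7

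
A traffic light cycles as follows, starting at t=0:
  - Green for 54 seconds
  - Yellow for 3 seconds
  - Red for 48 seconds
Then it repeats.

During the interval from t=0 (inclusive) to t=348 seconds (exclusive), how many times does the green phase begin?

Answer: 4

Derivation:
Cycle = 54+3+48 = 105s
green phase starts at t = k*105 + 0 for k=0,1,2,...
Need k*105+0 < 348 → k < 3.314
k ∈ {0, ..., 3} → 4 starts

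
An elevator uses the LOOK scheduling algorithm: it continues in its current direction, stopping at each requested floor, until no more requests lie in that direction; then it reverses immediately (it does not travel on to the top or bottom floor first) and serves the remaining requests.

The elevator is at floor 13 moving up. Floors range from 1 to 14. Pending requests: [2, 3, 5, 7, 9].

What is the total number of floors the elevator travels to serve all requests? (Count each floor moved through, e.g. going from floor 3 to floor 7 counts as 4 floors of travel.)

Answer: 11

Derivation:
Start at floor 13 moving up, LOOK stop order: [9, 7, 5, 3, 2]
  13 → 9: |9-13| = 4, total = 4
  9 → 7: |7-9| = 2, total = 6
  7 → 5: |5-7| = 2, total = 8
  5 → 3: |3-5| = 2, total = 10
  3 → 2: |2-3| = 1, total = 11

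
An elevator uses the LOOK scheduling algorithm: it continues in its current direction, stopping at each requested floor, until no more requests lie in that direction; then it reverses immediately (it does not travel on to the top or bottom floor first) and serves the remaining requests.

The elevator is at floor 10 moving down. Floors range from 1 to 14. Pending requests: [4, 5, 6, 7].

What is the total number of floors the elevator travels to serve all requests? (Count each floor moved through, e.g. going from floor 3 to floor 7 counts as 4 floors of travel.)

Answer: 6

Derivation:
Start at floor 10 moving down, LOOK stop order: [7, 6, 5, 4]
  10 → 7: |7-10| = 3, total = 3
  7 → 6: |6-7| = 1, total = 4
  6 → 5: |5-6| = 1, total = 5
  5 → 4: |4-5| = 1, total = 6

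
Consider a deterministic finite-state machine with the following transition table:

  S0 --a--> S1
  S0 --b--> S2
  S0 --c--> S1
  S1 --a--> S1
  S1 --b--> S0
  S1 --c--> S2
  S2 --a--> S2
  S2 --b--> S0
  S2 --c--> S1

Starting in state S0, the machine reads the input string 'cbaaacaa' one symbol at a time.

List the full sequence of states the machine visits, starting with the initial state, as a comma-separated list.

Start: S0
  read 'c': S0 --c--> S1
  read 'b': S1 --b--> S0
  read 'a': S0 --a--> S1
  read 'a': S1 --a--> S1
  read 'a': S1 --a--> S1
  read 'c': S1 --c--> S2
  read 'a': S2 --a--> S2
  read 'a': S2 --a--> S2

Answer: S0, S1, S0, S1, S1, S1, S2, S2, S2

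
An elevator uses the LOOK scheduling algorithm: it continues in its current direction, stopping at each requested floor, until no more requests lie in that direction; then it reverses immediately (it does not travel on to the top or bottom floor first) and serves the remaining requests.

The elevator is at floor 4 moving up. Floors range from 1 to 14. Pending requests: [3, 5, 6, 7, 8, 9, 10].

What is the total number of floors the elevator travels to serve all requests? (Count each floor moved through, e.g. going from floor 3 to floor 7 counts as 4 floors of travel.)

Start at floor 4 moving up, LOOK stop order: [5, 6, 7, 8, 9, 10, 3]
  4 → 5: |5-4| = 1, total = 1
  5 → 6: |6-5| = 1, total = 2
  6 → 7: |7-6| = 1, total = 3
  7 → 8: |8-7| = 1, total = 4
  8 → 9: |9-8| = 1, total = 5
  9 → 10: |10-9| = 1, total = 6
  10 → 3: |3-10| = 7, total = 13

Answer: 13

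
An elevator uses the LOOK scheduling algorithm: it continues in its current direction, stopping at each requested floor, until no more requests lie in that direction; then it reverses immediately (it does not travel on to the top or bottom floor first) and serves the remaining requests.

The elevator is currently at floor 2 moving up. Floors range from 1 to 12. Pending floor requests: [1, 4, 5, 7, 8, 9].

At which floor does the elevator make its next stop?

Answer: 4

Derivation:
Current floor: 2, direction: up
Requests above: [4, 5, 7, 8, 9]
Requests below: [1]
Moving up and requests lie above → nearest above is min([4, 5, 7, 8, 9]) = 4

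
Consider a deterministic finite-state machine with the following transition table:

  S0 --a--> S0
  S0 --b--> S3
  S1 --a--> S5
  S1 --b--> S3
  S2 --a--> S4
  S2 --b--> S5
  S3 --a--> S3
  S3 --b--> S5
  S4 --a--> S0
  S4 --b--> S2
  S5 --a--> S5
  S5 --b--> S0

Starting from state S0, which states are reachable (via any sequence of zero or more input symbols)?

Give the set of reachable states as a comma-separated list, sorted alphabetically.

BFS from S0:
  visit S0: S0--a-->S0 (seen), S0--b-->S3 (new)
  visit S3: S3--a-->S3 (seen), S3--b-->S5 (new)
  visit S5: S5--a-->S5 (seen), S5--b-->S0 (seen)

Answer: S0, S3, S5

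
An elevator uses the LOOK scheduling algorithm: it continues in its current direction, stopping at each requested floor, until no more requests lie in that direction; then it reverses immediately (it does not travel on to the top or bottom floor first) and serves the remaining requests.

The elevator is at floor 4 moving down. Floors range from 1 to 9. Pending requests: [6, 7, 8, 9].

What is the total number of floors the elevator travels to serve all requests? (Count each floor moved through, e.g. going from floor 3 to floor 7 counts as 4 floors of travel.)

Start at floor 4 moving down, LOOK stop order: [6, 7, 8, 9]
  4 → 6: |6-4| = 2, total = 2
  6 → 7: |7-6| = 1, total = 3
  7 → 8: |8-7| = 1, total = 4
  8 → 9: |9-8| = 1, total = 5

Answer: 5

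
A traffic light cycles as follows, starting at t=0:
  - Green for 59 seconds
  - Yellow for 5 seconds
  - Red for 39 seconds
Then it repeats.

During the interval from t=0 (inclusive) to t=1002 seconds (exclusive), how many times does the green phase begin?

Cycle = 59+5+39 = 103s
green phase starts at t = k*103 + 0 for k=0,1,2,...
Need k*103+0 < 1002 → k < 9.728
k ∈ {0, ..., 9} → 10 starts

Answer: 10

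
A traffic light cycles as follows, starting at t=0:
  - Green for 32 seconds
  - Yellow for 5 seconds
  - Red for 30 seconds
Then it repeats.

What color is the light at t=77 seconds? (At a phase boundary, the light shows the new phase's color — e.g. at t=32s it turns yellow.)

Cycle length = 32 + 5 + 30 = 67s
t = 77, phase_t = 77 mod 67 = 10
10 < 32 (green end) → GREEN

Answer: green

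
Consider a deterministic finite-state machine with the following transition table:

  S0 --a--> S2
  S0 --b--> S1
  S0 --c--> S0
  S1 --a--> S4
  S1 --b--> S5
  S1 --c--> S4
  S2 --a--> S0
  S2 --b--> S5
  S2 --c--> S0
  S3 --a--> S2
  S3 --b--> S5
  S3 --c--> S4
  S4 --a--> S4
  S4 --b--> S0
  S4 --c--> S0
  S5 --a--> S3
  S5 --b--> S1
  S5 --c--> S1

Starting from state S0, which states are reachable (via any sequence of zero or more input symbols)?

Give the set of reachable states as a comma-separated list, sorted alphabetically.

BFS from S0:
  visit S0: S0--a-->S2 (new), S0--b-->S1 (new), S0--c-->S0 (seen)
  visit S2: S2--a-->S0 (seen), S2--b-->S5 (new), S2--c-->S0 (seen)
  visit S1: S1--a-->S4 (new), S1--b-->S5 (seen), S1--c-->S4 (seen)
  visit S5: S5--a-->S3 (new), S5--b-->S1 (seen), S5--c-->S1 (seen)
  visit S4: S4--a-->S4 (seen), S4--b-->S0 (seen), S4--c-->S0 (seen)
  visit S3: S3--a-->S2 (seen), S3--b-->S5 (seen), S3--c-->S4 (seen)

Answer: S0, S1, S2, S3, S4, S5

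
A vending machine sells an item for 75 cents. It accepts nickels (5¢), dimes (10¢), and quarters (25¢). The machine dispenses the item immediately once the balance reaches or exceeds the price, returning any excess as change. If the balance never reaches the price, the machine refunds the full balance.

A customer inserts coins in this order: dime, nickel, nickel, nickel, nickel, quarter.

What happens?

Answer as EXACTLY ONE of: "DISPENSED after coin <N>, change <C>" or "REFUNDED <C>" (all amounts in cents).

Answer: REFUNDED 55

Derivation:
Price: 75¢
Coin 1 (dime, 10¢): balance = 10¢
Coin 2 (nickel, 5¢): balance = 15¢
Coin 3 (nickel, 5¢): balance = 20¢
Coin 4 (nickel, 5¢): balance = 25¢
Coin 5 (nickel, 5¢): balance = 30¢
Coin 6 (quarter, 25¢): balance = 55¢
All coins inserted, balance 55¢ < price 75¢ → REFUND 55¢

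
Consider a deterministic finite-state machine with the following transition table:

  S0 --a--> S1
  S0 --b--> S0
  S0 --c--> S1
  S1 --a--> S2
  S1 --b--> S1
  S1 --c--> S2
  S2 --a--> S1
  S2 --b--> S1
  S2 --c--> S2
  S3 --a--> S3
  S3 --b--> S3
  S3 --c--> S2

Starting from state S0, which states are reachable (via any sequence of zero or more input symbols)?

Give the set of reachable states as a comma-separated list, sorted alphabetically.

BFS from S0:
  visit S0: S0--a-->S1 (new), S0--b-->S0 (seen), S0--c-->S1 (seen)
  visit S1: S1--a-->S2 (new), S1--b-->S1 (seen), S1--c-->S2 (seen)
  visit S2: S2--a-->S1 (seen), S2--b-->S1 (seen), S2--c-->S2 (seen)

Answer: S0, S1, S2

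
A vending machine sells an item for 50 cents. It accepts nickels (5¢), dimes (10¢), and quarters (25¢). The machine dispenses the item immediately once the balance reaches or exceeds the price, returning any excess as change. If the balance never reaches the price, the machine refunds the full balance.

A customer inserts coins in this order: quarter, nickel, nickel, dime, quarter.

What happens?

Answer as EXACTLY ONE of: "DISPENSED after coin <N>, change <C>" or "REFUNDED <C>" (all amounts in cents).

Price: 50¢
Coin 1 (quarter, 25¢): balance = 25¢
Coin 2 (nickel, 5¢): balance = 30¢
Coin 3 (nickel, 5¢): balance = 35¢
Coin 4 (dime, 10¢): balance = 45¢
Coin 5 (quarter, 25¢): balance = 70¢
  → balance >= price → DISPENSE, change = 70 - 50 = 20¢

Answer: DISPENSED after coin 5, change 20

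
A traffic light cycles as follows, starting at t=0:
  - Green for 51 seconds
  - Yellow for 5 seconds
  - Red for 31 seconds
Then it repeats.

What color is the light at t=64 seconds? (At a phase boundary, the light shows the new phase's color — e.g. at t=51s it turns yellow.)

Cycle length = 51 + 5 + 31 = 87s
t = 64, phase_t = 64 mod 87 = 64
64 >= 56 → RED

Answer: red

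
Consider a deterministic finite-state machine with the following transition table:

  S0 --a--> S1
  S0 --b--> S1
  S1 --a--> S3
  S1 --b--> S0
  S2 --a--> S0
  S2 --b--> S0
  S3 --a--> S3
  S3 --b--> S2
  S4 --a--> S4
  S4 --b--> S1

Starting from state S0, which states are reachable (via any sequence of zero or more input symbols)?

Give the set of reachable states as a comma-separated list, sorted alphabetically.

Answer: S0, S1, S2, S3

Derivation:
BFS from S0:
  visit S0: S0--a-->S1 (new), S0--b-->S1 (seen)
  visit S1: S1--a-->S3 (new), S1--b-->S0 (seen)
  visit S3: S3--a-->S3 (seen), S3--b-->S2 (new)
  visit S2: S2--a-->S0 (seen), S2--b-->S0 (seen)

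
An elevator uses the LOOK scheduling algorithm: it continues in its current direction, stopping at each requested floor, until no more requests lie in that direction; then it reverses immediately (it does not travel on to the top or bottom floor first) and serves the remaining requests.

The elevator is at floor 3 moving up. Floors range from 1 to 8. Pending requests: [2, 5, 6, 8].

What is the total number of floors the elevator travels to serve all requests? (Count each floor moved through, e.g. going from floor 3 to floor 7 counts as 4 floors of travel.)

Start at floor 3 moving up, LOOK stop order: [5, 6, 8, 2]
  3 → 5: |5-3| = 2, total = 2
  5 → 6: |6-5| = 1, total = 3
  6 → 8: |8-6| = 2, total = 5
  8 → 2: |2-8| = 6, total = 11

Answer: 11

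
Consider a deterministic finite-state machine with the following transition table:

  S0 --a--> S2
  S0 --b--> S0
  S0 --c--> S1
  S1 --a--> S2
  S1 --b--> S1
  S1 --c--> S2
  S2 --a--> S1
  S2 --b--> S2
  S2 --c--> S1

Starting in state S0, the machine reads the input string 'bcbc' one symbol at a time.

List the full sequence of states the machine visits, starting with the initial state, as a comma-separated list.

Start: S0
  read 'b': S0 --b--> S0
  read 'c': S0 --c--> S1
  read 'b': S1 --b--> S1
  read 'c': S1 --c--> S2

Answer: S0, S0, S1, S1, S2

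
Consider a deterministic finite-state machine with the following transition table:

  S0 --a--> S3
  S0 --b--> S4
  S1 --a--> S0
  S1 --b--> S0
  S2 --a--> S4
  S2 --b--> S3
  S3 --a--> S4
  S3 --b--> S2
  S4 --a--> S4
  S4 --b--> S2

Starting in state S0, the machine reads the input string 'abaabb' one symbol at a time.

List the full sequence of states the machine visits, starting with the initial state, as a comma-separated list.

Start: S0
  read 'a': S0 --a--> S3
  read 'b': S3 --b--> S2
  read 'a': S2 --a--> S4
  read 'a': S4 --a--> S4
  read 'b': S4 --b--> S2
  read 'b': S2 --b--> S3

Answer: S0, S3, S2, S4, S4, S2, S3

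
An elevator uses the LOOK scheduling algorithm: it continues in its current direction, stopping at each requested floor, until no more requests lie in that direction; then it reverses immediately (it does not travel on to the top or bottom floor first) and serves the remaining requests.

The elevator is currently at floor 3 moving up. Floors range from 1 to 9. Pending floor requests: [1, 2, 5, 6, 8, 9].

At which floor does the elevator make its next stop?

Answer: 5

Derivation:
Current floor: 3, direction: up
Requests above: [5, 6, 8, 9]
Requests below: [1, 2]
Moving up and requests lie above → nearest above is min([5, 6, 8, 9]) = 5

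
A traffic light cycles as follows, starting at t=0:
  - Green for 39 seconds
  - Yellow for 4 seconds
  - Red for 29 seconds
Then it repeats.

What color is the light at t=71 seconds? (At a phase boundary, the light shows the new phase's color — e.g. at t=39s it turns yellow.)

Answer: red

Derivation:
Cycle length = 39 + 4 + 29 = 72s
t = 71, phase_t = 71 mod 72 = 71
71 >= 43 → RED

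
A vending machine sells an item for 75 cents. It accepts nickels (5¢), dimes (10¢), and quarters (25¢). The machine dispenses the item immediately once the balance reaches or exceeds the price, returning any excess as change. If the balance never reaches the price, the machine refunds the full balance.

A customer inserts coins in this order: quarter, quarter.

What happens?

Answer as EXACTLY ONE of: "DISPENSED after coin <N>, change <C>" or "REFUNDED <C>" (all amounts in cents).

Price: 75¢
Coin 1 (quarter, 25¢): balance = 25¢
Coin 2 (quarter, 25¢): balance = 50¢
All coins inserted, balance 50¢ < price 75¢ → REFUND 50¢

Answer: REFUNDED 50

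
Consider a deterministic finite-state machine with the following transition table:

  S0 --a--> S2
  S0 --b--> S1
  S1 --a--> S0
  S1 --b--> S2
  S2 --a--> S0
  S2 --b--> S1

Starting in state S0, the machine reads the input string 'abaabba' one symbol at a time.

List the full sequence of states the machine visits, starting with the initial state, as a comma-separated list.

Answer: S0, S2, S1, S0, S2, S1, S2, S0

Derivation:
Start: S0
  read 'a': S0 --a--> S2
  read 'b': S2 --b--> S1
  read 'a': S1 --a--> S0
  read 'a': S0 --a--> S2
  read 'b': S2 --b--> S1
  read 'b': S1 --b--> S2
  read 'a': S2 --a--> S0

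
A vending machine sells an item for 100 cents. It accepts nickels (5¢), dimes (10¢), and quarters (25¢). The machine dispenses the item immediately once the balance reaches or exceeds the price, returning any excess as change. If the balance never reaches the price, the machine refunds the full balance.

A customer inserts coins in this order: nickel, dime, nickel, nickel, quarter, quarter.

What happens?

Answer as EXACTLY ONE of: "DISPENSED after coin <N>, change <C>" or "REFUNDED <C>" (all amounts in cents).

Answer: REFUNDED 75

Derivation:
Price: 100¢
Coin 1 (nickel, 5¢): balance = 5¢
Coin 2 (dime, 10¢): balance = 15¢
Coin 3 (nickel, 5¢): balance = 20¢
Coin 4 (nickel, 5¢): balance = 25¢
Coin 5 (quarter, 25¢): balance = 50¢
Coin 6 (quarter, 25¢): balance = 75¢
All coins inserted, balance 75¢ < price 100¢ → REFUND 75¢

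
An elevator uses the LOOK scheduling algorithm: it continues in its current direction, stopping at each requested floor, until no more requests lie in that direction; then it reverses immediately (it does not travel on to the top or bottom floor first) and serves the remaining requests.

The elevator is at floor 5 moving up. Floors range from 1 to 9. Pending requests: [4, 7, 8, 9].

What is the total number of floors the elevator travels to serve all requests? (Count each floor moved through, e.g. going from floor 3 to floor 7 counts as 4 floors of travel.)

Start at floor 5 moving up, LOOK stop order: [7, 8, 9, 4]
  5 → 7: |7-5| = 2, total = 2
  7 → 8: |8-7| = 1, total = 3
  8 → 9: |9-8| = 1, total = 4
  9 → 4: |4-9| = 5, total = 9

Answer: 9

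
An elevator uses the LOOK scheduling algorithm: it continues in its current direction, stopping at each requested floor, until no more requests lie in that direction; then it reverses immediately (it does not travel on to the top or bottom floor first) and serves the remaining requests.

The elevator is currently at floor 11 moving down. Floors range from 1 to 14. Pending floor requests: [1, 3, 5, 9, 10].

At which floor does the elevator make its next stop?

Current floor: 11, direction: down
Requests above: []
Requests below: [1, 3, 5, 9, 10]
Moving down and requests lie below → nearest below is max([1, 3, 5, 9, 10]) = 10

Answer: 10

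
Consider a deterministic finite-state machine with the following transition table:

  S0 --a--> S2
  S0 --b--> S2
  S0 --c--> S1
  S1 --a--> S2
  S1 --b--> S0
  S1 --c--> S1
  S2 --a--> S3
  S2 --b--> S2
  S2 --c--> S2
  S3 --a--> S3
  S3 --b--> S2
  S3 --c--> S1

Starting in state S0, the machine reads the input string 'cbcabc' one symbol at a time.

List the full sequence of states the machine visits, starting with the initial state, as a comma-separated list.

Answer: S0, S1, S0, S1, S2, S2, S2

Derivation:
Start: S0
  read 'c': S0 --c--> S1
  read 'b': S1 --b--> S0
  read 'c': S0 --c--> S1
  read 'a': S1 --a--> S2
  read 'b': S2 --b--> S2
  read 'c': S2 --c--> S2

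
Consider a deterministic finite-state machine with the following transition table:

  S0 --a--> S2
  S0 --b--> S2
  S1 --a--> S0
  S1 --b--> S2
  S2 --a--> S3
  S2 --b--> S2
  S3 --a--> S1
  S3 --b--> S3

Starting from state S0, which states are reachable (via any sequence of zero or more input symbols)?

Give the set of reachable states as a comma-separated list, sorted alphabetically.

BFS from S0:
  visit S0: S0--a-->S2 (new), S0--b-->S2 (seen)
  visit S2: S2--a-->S3 (new), S2--b-->S2 (seen)
  visit S3: S3--a-->S1 (new), S3--b-->S3 (seen)
  visit S1: S1--a-->S0 (seen), S1--b-->S2 (seen)

Answer: S0, S1, S2, S3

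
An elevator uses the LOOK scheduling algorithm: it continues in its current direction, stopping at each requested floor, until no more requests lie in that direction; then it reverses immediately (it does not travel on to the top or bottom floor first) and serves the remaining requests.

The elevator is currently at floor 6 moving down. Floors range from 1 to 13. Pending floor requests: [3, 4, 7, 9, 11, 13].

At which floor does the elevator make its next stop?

Current floor: 6, direction: down
Requests above: [7, 9, 11, 13]
Requests below: [3, 4]
Moving down and requests lie below → nearest below is max([3, 4]) = 4

Answer: 4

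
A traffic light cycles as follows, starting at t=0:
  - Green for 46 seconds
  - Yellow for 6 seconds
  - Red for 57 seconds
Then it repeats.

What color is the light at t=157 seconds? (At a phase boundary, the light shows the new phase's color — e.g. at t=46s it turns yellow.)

Cycle length = 46 + 6 + 57 = 109s
t = 157, phase_t = 157 mod 109 = 48
46 <= 48 < 52 (yellow end) → YELLOW

Answer: yellow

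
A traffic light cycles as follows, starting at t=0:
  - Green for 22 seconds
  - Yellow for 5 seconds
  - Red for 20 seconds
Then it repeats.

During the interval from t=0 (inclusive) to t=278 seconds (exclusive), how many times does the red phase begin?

Cycle = 22+5+20 = 47s
red phase starts at t = k*47 + 27 for k=0,1,2,...
Need k*47+27 < 278 → k < 5.340
k ∈ {0, ..., 5} → 6 starts

Answer: 6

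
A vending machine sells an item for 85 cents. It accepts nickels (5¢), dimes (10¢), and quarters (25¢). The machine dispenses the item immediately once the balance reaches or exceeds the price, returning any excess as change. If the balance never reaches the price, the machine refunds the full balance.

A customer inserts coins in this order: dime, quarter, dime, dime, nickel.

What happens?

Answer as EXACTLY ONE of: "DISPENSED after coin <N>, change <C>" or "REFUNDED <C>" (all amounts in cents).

Answer: REFUNDED 60

Derivation:
Price: 85¢
Coin 1 (dime, 10¢): balance = 10¢
Coin 2 (quarter, 25¢): balance = 35¢
Coin 3 (dime, 10¢): balance = 45¢
Coin 4 (dime, 10¢): balance = 55¢
Coin 5 (nickel, 5¢): balance = 60¢
All coins inserted, balance 60¢ < price 85¢ → REFUND 60¢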